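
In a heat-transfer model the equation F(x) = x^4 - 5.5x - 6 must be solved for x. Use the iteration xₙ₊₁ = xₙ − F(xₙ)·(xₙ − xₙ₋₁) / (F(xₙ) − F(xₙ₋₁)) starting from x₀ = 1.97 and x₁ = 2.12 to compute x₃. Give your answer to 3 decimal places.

2.036

F(1.97) = -1.77362, F(2.12) = 2.53963
x₂ = 2.12000 − 2.53963·(2.12000 − 1.97000) / (2.53963 − (-1.77362)) = 2.12000 − (0.38094)/(4.31325) = 2.03168
F(2.03168) = -0.13613
x₃ = 2.03168 − (-0.13613)·(2.03168 − 2.12000) / (-0.13613 − 2.53963) = 2.03168 − (0.01202)/(-2.67576) = 2.03617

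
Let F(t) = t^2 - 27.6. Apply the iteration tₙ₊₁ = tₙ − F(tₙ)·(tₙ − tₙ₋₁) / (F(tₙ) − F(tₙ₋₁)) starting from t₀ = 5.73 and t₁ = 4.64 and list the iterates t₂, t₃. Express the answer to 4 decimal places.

F(5.73) = 5.232900, F(4.64) = -6.070400
t₂ = 4.640000 − (-6.070400)·(4.640000 − 5.730000) / (-6.070400 − 5.232900) = 4.640000 − (6.616736)/(-11.303300) = 5.225381
F(5.225381) = -0.295394
t₃ = 5.225381 − (-0.295394)·(5.225381 − 4.640000) / (-0.295394 − (-6.070400)) = 5.225381 − (-0.172918)/(5.775006) = 5.255323

5.2254, 5.2553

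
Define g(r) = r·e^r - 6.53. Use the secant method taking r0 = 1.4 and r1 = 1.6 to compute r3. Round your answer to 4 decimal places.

g(1.4) = -0.852720, g(1.6) = 1.394852
r2 = 1.600000 − 1.394852·(1.600000 − 1.400000) / (1.394852 − (-0.852720)) = 1.600000 − (0.278970)/(2.247572) = 1.475879
g(1.475879) = -0.073205
r3 = 1.475879 − (-0.073205)·(1.475879 − 1.600000) / (-0.073205 − 1.394852) = 1.475879 − (0.009086)/(-1.468057) = 1.482069

1.4821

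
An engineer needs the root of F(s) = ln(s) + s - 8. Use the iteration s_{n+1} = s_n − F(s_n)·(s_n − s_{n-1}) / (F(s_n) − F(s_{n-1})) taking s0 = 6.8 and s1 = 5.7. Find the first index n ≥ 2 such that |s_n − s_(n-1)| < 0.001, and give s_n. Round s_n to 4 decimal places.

n = 4, s_n = 6.1789

F(6.8) = 0.716923, F(5.7) = -0.559534
s2 = 5.700000 − (-0.559534)·(-1.100000)/(-1.276456) = 6.182184;  |Δ| = 0.482184
F(6.182184) = 0.003856
s3 = 6.182184 − 0.003856·(0.482184)/(0.563390) = 6.178884;  |Δ| = 0.003300
F(6.178884) = 0.000022
s4 = 6.178884 − 0.000022·(-0.003300)/(-0.003834) = 6.178865;  |Δ| = 0.000019
|s4 − s3| = 0.000019 < 0.001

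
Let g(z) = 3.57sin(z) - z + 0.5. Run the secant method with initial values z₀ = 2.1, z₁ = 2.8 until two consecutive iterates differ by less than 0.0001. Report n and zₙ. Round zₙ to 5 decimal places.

n = 5, zₙ = 2.53504

g(2.1) = 1.4816574, g(2.8) = -1.1040923
z₂ = 2.8000000 − (-1.1040923)·(0.7000000)/(-2.5857497) = 2.5011062;  |Δ| = 0.2988938
g(2.5011062) = 0.1322743
z₃ = 2.5011062 − 0.1322743·(-0.2988938)/(1.2363666) = 2.5330837;  |Δ| = 0.0319775
g(2.5330837) = 0.0076877
z₄ = 2.5330837 − 0.0076877·(0.0319775)/(-0.1245866) = 2.5350569;  |Δ| = 0.0019732
g(2.5350569) = -0.0000693
z₅ = 2.5350569 − (-0.0000693)·(0.0019732)/(-0.0077571) = 2.5350393;  |Δ| = 0.0000176
|z₅ − z₄| = 0.0000176 < 0.0001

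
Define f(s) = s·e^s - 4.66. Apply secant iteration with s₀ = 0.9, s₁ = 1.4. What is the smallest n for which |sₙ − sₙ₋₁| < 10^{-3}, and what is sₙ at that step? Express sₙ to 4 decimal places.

n = 5, sₙ = 1.2868

f(0.9) = -2.446357, f(1.4) = 1.017280
s₂ = 1.400000 − 1.017280·(0.500000)/(3.463637) = 1.253149;  |Δ| = 0.146851
f(1.253149) = -0.272288
s₃ = 1.253149 − (-0.272288)·(-0.146851)/(-1.289568) = 1.284156;  |Δ| = 0.031007
f(1.284156) = -0.022120
s₄ = 1.284156 − (-0.022120)·(0.031007)/(0.250168) = 1.286897;  |Δ| = 0.002742
f(1.286897) = 0.000542
s₅ = 1.286897 − 0.000542·(0.002742)/(0.022662) = 1.286832;  |Δ| = 0.000066
|s₅ − s₄| = 0.000066 < 10^{-3}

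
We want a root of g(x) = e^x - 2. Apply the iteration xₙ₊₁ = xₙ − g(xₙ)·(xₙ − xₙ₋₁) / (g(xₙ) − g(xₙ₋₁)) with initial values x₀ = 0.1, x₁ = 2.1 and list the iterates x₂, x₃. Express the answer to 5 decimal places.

g(0.1) = -0.8948291, g(2.1) = 6.1661699
x₂ = 2.1000000 − 6.1661699·(2.1000000 − 0.1000000) / (6.1661699 − (-0.8948291)) = 2.1000000 − (12.3323398)/(7.0609990) = 0.3534568
g(0.3534568) = -0.5760185
x₃ = 0.3534568 − (-0.5760185)·(0.3534568 − 2.1000000) / (-0.5760185 − 6.1661699) = 0.3534568 − (1.0060413)/(-6.7421885) = 0.5026726

0.35346, 0.50267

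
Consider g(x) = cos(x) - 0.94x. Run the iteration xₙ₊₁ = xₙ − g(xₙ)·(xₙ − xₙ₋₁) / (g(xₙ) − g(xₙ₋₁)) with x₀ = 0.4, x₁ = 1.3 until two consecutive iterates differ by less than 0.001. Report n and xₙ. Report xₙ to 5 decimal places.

n = 5, xₙ = 0.76640

g(0.4) = 0.5450610, g(1.3) = -0.9545012
x₂ = 1.3000000 − (-0.9545012)·(0.9000000)/(-1.4995622) = 0.7271321;  |Δ| = 0.5728679
g(0.7271321) = 0.0635797
x₃ = 0.7271321 − 0.0635797·(-0.5728679)/(1.0180809) = 0.7629080;  |Δ| = 0.0357759
g(0.7629080) = 0.0056961
x₄ = 0.7629080 − 0.0056961·(0.0357759)/(-0.0578837) = 0.7664285;  |Δ| = 0.0035205
g(0.7664285) = -0.0000505
x₅ = 0.7664285 − (-0.0000505)·(0.0035205)/(-0.0057466) = 0.7663976;  |Δ| = 0.0000309
|x₅ − x₄| = 0.0000309 < 0.001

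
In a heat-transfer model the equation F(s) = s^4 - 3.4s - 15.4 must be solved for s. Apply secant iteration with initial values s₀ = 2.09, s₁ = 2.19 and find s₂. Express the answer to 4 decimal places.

2.1856

F(2.09) = -3.425702, F(2.19) = 0.156575
s₂ = 2.190000 − 0.156575·(2.190000 − 2.090000) / (0.156575 − (-3.425702)) = 2.190000 − (0.015658)/(3.582278) = 2.185629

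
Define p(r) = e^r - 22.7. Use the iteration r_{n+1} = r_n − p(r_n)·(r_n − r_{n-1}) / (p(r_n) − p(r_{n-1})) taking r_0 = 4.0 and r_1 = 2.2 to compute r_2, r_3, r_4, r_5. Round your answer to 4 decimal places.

2.7401, 3.3427, 3.0794, 3.1178

p(4.0) = 31.898150, p(2.2) = -13.674987
r_2 = 2.200000 − (-13.674987)·(2.200000 − 4.000000) / (-13.674987 − 31.898150) = 2.200000 − (24.614976)/(-45.573137) = 2.740120
p(2.740120) = -7.211152
r_3 = 2.740120 − (-7.211152)·(2.740120 − 2.200000) / (-7.211152 − (-13.674987)) = 2.740120 − (-3.894889)/(6.463835) = 3.342687
p(3.342687) = 5.595044
r_4 = 3.342687 − 5.595044·(3.342687 − 2.740120) / (5.595044 − (-7.211152)) = 3.342687 − (3.371385)/(12.806196) = 3.079425
p(3.079425) = -0.954113
r_5 = 3.079425 − (-0.954113)·(3.079425 − 3.342687) / (-0.954113 − 5.595044) = 3.079425 − (0.251182)/(-6.549158) = 3.117778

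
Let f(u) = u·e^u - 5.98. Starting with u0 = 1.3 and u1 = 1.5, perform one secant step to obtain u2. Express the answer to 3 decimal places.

1.424

f(1.3) = -1.20991, f(1.5) = 0.74253
u2 = 1.50000 − 0.74253·(1.50000 − 1.30000) / (0.74253 − (-1.20991)) = 1.50000 − (0.14851)/(1.95245) = 1.42394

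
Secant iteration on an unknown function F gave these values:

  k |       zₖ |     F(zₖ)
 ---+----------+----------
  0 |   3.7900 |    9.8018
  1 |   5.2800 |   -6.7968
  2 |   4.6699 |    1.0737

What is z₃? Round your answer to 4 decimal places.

4.7531

z₃ = 4.6699 − 1.0737·(4.6699 − 5.2800) / (1.0737 − (-6.7968))
   = 4.6699 − (-0.655064)/(7.870500) = 4.753130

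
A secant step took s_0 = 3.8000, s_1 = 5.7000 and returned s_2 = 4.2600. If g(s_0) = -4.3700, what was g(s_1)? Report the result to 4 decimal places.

The secant line through (3.8000, -4.3700) and (5.7000, g(s_1)) crosses zero at s_2 = 4.2600.
So (3.8000, -4.3700), (5.7000, g(s_1)), (4.2600, 0) are collinear:
g(s_1) = -4.3700 · (5.7000 − 4.2600) / (3.8000 − 4.2600) = -4.3700 · (1.440000)/(-0.460000) = 13.680000

13.6800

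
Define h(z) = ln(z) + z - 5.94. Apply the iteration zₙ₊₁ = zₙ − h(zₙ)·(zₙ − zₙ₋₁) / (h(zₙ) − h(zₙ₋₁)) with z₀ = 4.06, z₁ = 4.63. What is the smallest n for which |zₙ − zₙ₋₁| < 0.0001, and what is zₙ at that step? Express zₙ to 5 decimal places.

h(4.06) = -0.4788170, h(4.63) = 0.2225569
z₂ = 4.6300000 − 0.2225569·(0.5700000)/(0.7013739) = 4.4491301;  |Δ| = 0.1808699
h(4.4491301) = 0.0018387
z₃ = 4.4491301 − 0.0018387·(-0.1808699)/(-0.2207182) = 4.4476234;  |Δ| = 0.0015068
h(4.4476234) = -0.0000068
z₄ = 4.4476234 − (-0.0000068)·(-0.0015068)/(-0.0018455) = 4.4476289;  |Δ| = 0.0000055
|z₄ − z₃| = 0.0000055 < 0.0001

n = 4, zₙ = 4.44763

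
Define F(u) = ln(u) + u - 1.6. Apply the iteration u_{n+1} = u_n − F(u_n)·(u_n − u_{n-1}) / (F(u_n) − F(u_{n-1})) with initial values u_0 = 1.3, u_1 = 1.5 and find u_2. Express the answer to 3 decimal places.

F(1.3) = -0.03764, F(1.5) = 0.30547
u_2 = 1.50000 − 0.30547·(1.50000 − 1.30000) / (0.30547 − (-0.03764)) = 1.50000 − (0.06109)/(0.34310) = 1.32194

1.322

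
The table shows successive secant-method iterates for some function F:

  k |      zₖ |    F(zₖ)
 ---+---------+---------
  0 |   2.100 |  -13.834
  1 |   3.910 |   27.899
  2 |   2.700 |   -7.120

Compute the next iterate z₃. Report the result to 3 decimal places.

2.946

z₃ = 2.700 − (-7.120)·(2.700 − 3.910) / (-7.120 − 27.899)
   = 2.700 − (8.61520)/(-35.01900) = 2.94602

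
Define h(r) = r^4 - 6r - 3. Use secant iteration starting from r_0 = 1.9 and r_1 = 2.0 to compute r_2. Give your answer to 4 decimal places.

h(1.9) = -1.367900, h(2.0) = 1.000000
r_2 = 2.000000 − 1.000000·(2.000000 − 1.900000) / (1.000000 − (-1.367900)) = 2.000000 − (0.100000)/(2.367900) = 1.957768

1.9578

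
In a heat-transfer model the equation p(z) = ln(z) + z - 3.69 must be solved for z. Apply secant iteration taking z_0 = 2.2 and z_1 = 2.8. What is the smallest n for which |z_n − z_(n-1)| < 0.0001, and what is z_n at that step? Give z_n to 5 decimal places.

n = 4, z_n = 2.69763

p(2.2) = -0.7015426, p(2.8) = 0.1396194
z_2 = 2.8000000 − 0.1396194·(0.6000000)/(0.8411621) = 2.7004096;  |Δ| = 0.0995904
p(2.7004096) = 0.0038131
z_3 = 2.7004096 − 0.0038131·(-0.0995904)/(-0.1358063) = 2.6976134;  |Δ| = 0.0027962
p(2.6976134) = -0.0000192
z_4 = 2.6976134 − (-0.0000192)·(-0.0027962)/(-0.0038323) = 2.6976274;  |Δ| = 0.0000140
|z_4 − z_3| = 0.0000140 < 0.0001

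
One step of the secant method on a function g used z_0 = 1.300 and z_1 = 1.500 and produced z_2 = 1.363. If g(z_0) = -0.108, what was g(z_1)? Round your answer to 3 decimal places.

0.235

The secant line through (1.300, -0.108) and (1.500, g(z_1)) crosses zero at z_2 = 1.363.
So (1.300, -0.108), (1.500, g(z_1)), (1.363, 0) are collinear:
g(z_1) = -0.108 · (1.500 − 1.363) / (1.300 − 1.363) = -0.108 · (0.13700)/(-0.06300) = 0.23486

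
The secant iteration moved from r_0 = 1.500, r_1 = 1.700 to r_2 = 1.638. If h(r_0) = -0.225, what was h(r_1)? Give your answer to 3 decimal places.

The secant line through (1.500, -0.225) and (1.700, h(r_1)) crosses zero at r_2 = 1.638.
So (1.500, -0.225), (1.700, h(r_1)), (1.638, 0) are collinear:
h(r_1) = -0.225 · (1.700 − 1.638) / (1.500 − 1.638) = -0.225 · (0.06200)/(-0.13800) = 0.10109

0.101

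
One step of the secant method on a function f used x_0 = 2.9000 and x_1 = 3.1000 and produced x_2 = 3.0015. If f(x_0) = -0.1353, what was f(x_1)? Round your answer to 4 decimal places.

The secant line through (2.9000, -0.1353) and (3.1000, f(x_1)) crosses zero at x_2 = 3.0015.
So (2.9000, -0.1353), (3.1000, f(x_1)), (3.0015, 0) are collinear:
f(x_1) = -0.1353 · (3.1000 − 3.0015) / (2.9000 − 3.0015) = -0.1353 · (0.098500)/(-0.101500) = 0.131301

0.1313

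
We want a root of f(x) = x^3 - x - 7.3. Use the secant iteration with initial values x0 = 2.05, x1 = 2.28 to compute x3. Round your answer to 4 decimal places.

f(2.05) = -0.734875, f(2.28) = 2.272352
x2 = 2.280000 − 2.272352·(2.280000 − 2.050000) / (2.272352 − (-0.734875)) = 2.280000 − (0.522641)/(3.007227) = 2.106205
f(2.106205) = -0.062870
x3 = 2.106205 − (-0.062870)·(2.106205 − 2.280000) / (-0.062870 − 2.272352) = 2.106205 − (0.010926)/(-2.335222) = 2.110884

2.1109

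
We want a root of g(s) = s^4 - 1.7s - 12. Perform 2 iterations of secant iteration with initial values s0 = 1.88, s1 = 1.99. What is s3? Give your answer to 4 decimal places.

1.9799

g(1.88) = -2.704017, g(1.99) = 0.299392
s2 = 1.990000 − 0.299392·(1.990000 − 1.880000) / (0.299392 − (-2.704017)) = 1.990000 − (0.032933)/(3.003409) = 1.979035
g(1.979035) = -0.024772
s3 = 1.979035 − (-0.024772)·(1.979035 − 1.990000) / (-0.024772 − 0.299392) = 1.979035 − (0.000272)/(-0.324164) = 1.979873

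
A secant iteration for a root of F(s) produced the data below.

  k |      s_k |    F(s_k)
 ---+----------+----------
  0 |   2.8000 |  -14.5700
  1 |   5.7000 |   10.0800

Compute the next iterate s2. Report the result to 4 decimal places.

s2 = 5.7000 − 10.0800·(5.7000 − 2.8000) / (10.0800 − (-14.5700))
   = 5.7000 − (29.232000)/(24.650000) = 4.514118

4.5141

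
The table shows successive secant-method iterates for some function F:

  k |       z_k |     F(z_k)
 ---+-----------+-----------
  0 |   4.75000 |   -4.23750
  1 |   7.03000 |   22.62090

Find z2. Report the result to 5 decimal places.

5.10972

z2 = 7.03000 − 22.62090·(7.03000 − 4.75000) / (22.62090 − (-4.23750))
   = 7.03000 − (51.5756520)/(26.8584000) = 5.1097199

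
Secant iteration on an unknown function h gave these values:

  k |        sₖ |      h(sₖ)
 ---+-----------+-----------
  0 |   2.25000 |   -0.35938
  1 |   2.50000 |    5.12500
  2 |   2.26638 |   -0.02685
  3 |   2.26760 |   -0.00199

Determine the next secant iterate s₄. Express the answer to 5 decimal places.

s₄ = 2.26760 − (-0.00199)·(2.26760 − 2.26638) / (-0.00199 − (-0.02685))
   = 2.26760 − (-0.0000024)/(0.0248600) = 2.2676977

2.26770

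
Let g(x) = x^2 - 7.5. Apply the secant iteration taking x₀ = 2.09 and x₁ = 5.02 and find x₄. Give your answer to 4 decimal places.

g(2.09) = -3.131900, g(5.02) = 17.700400
x₂ = 5.020000 − 17.700400·(5.020000 − 2.090000) / (17.700400 − (-3.131900)) = 5.020000 − (51.862172)/(20.832300) = 2.530492
g(2.530492) = -1.096609
x₃ = 2.530492 − (-1.096609)·(2.530492 − 5.020000) / (-1.096609 − 17.700400) = 2.530492 − (2.730016)/(-18.797009) = 2.675729
g(2.675729) = -0.340474
x₄ = 2.675729 − (-0.340474)·(2.675729 − 2.530492) / (-0.340474 − (-1.096609)) = 2.675729 − (-0.049449)/(0.756135) = 2.741127

2.7411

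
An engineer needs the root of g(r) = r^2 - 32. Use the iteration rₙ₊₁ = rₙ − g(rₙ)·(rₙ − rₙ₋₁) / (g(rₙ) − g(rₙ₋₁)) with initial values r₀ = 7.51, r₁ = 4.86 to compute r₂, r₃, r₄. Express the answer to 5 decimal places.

5.53748, 5.66600, 5.65676

g(7.51) = 24.4001000, g(4.86) = -8.3804000
r₂ = 4.8600000 − (-8.3804000)·(4.8600000 − 7.5100000) / (-8.3804000 − 24.4001000) = 4.8600000 − (22.2080600)/(-32.7805000) = 5.5374778
g(5.5374778) = -1.3363400
r₃ = 5.5374778 − (-1.3363400)·(5.5374778 − 4.8600000) / (-1.3363400 − (-8.3804000)) = 5.5374778 − (-0.9053406)/(7.0440600) = 5.6660032
g(5.6660032) = 0.1035919
r₄ = 5.6660032 − 0.1035919·(5.6660032 − 5.5374778) / (0.1035919 − (-1.3363400)) = 5.6660032 − (0.0133142)/(1.4399318) = 5.6567568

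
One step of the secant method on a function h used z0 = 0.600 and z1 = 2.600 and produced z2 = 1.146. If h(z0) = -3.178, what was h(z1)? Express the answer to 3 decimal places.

The secant line through (0.600, -3.178) and (2.600, h(z1)) crosses zero at z2 = 1.146.
So (0.600, -3.178), (2.600, h(z1)), (1.146, 0) are collinear:
h(z1) = -3.178 · (2.600 − 1.146) / (0.600 − 1.146) = -3.178 · (1.45400)/(-0.54600) = 8.46303

8.463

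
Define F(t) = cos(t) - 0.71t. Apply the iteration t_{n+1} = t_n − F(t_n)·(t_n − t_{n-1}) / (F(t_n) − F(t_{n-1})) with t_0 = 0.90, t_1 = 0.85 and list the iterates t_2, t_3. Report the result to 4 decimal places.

F(0.90) = -0.017390, F(0.85) = 0.056483
t_2 = 0.850000 − 0.056483·(0.850000 − 0.900000) / (0.056483 − (-0.017390)) = 0.850000 − (-0.002824)/(0.073873) = 0.888230
F(0.888230) = 0.000143
t_3 = 0.888230 − 0.000143·(0.888230 − 0.850000) / (0.000143 − 0.056483) = 0.888230 − (0.000005)/(-0.056340) = 0.888327

0.8882, 0.8883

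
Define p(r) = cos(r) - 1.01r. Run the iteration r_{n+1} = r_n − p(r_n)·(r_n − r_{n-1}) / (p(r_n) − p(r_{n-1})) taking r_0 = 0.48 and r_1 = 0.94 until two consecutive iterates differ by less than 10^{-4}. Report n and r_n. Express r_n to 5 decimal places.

p(0.48) = 0.4021949, p(0.94) = -0.3596120
r_2 = 0.9400000 − (-0.3596120)·(0.4600000)/(-0.7618069) = 0.7228564;  |Δ| = 0.2171436
p(0.7228564) = 0.0198343
r_3 = 0.7228564 − 0.0198343·(-0.2171436)/(0.3794462) = 0.7342068;  |Δ| = 0.0113504
p(0.7342068) = 0.0008135
r_4 = 0.7342068 − 0.0008135·(0.0113504)/(-0.0190208) = 0.7346923;  |Δ| = 0.0004855
p(0.7346923) = -0.0000021
r_5 = 0.7346923 − (-0.0000021)·(0.0004855)/(-0.0008157) = 0.7346910;  |Δ| = 0.0000013
|r_5 − r_4| = 0.0000013 < 10^{-4}

n = 5, r_n = 0.73469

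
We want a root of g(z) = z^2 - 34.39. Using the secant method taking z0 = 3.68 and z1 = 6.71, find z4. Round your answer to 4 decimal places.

g(3.68) = -20.847600, g(6.71) = 10.634100
z2 = 6.710000 − 10.634100·(6.710000 − 3.680000) / (10.634100 − (-20.847600)) = 6.710000 − (32.221323)/(31.481700) = 5.686506
g(5.686506) = -2.053647
z3 = 5.686506 − (-2.053647)·(5.686506 − 6.710000) / (-2.053647 − 10.634100) = 5.686506 − (2.101894)/(-12.687747) = 5.852170
g(5.852170) = -0.142111
z4 = 5.852170 − (-0.142111)·(5.852170 − 5.686506) / (-0.142111 − (-2.053647)) = 5.852170 − (-0.023543)/(1.911536) = 5.864486

5.8645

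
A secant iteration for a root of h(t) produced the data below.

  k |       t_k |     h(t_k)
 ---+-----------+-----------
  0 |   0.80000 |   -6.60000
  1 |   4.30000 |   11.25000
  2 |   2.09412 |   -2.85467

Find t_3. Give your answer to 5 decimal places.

t_3 = 2.09412 − (-2.85467)·(2.09412 − 4.30000) / (-2.85467 − 11.25000)
   = 2.09412 − (6.2970595)/(-14.1046700) = 2.5405721

2.54057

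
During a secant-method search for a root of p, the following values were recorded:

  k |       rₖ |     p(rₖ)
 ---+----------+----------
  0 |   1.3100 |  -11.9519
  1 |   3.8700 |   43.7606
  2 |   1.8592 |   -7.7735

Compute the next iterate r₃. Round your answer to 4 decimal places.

2.1625

r₃ = 1.8592 − (-7.7735)·(1.8592 − 3.8700) / (-7.7735 − 43.7606)
   = 1.8592 − (15.630954)/(-51.534100) = 2.162513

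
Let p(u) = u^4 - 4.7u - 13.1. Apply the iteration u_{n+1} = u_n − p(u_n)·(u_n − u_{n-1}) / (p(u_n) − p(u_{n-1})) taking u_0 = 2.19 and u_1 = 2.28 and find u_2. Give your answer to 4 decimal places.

2.1998

p(2.19) = -0.390425, p(2.28) = 3.207363
u_2 = 2.280000 − 3.207363·(2.280000 − 2.190000) / (3.207363 − (-0.390425)) = 2.280000 − (0.288663)/(3.597787) = 2.199767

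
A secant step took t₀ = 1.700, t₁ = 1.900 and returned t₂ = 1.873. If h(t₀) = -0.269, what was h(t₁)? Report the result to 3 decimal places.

0.042

The secant line through (1.700, -0.269) and (1.900, h(t₁)) crosses zero at t₂ = 1.873.
So (1.700, -0.269), (1.900, h(t₁)), (1.873, 0) are collinear:
h(t₁) = -0.269 · (1.900 − 1.873) / (1.700 − 1.873) = -0.269 · (0.02700)/(-0.17300) = 0.04198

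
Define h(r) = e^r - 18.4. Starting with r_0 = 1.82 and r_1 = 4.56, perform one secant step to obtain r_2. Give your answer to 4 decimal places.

2.1947

h(1.82) = -12.228142, h(4.56) = 77.183480
r_2 = 4.560000 − 77.183480·(4.560000 − 1.820000) / (77.183480 − (-12.228142)) = 4.560000 − (211.482735)/(89.411621) = 2.194729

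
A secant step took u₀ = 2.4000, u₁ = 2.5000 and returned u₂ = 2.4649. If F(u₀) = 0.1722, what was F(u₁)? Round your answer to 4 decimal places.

The secant line through (2.4000, 0.1722) and (2.5000, F(u₁)) crosses zero at u₂ = 2.4649.
So (2.4000, 0.1722), (2.5000, F(u₁)), (2.4649, 0) are collinear:
F(u₁) = 0.1722 · (2.5000 − 2.4649) / (2.4000 − 2.4649) = 0.1722 · (0.035100)/(-0.064900) = -0.093131

-0.0931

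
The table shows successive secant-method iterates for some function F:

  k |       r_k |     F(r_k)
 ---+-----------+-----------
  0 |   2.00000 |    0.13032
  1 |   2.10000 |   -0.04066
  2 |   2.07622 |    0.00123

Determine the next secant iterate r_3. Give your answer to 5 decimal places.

r_3 = 2.07622 − 0.00123·(2.07622 − 2.10000) / (0.00123 − (-0.04066))
   = 2.07622 − (-0.0000292)/(0.0418900) = 2.0769182

2.07692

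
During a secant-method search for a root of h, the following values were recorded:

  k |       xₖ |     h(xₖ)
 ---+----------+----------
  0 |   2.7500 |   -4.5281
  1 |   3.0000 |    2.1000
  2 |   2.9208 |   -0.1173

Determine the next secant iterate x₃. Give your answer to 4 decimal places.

x₃ = 2.9208 − (-0.1173)·(2.9208 − 3.0000) / (-0.1173 − 2.1000)
   = 2.9208 − (0.009290)/(-2.217300) = 2.924990

2.9250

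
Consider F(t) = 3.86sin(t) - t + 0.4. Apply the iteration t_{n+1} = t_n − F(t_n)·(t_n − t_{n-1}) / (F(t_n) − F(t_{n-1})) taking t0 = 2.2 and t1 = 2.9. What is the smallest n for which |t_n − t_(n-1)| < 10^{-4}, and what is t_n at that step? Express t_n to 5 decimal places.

F(2.2) = 1.3207961, F(2.9) = -1.5764976
t2 = 2.9000000 − (-1.5764976)·(0.7000000)/(-2.8972937) = 2.5191107;  |Δ| = 0.3808893
F(2.5191107) = 0.1314755
t3 = 2.5191107 − 0.1314755·(-0.3808893)/(1.7079731) = 2.5484306;  |Δ| = 0.0293199
F(2.5484306) = 0.0092544
t4 = 2.5484306 − 0.0092544·(0.0293199)/(-0.1222211) = 2.5506506;  |Δ| = 0.0022201
F(2.5506506) = -0.0000765
t5 = 2.5506506 − (-0.0000765)·(0.0022201)/(-0.0093309) = 2.5506324;  |Δ| = 0.0000182
|t5 − t4| = 0.0000182 < 10^{-4}

n = 5, t_n = 2.55063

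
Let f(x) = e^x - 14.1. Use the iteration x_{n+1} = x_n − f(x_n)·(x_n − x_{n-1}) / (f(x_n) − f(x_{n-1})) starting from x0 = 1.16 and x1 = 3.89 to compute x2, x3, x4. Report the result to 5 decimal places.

1.81144, 2.19910, 2.87914

f(1.16) = -10.9100667, f(3.89) = 34.8108865
x2 = 3.8900000 − 34.8108865·(3.8900000 − 1.1600000) / (34.8108865 − (-10.9100667)) = 3.8900000 − (95.0337202)/(45.7209532) = 1.8114405
f(1.8114405) = -7.9807439
x3 = 1.8114405 − (-7.9807439)·(1.8114405 − 3.8900000) / (-7.9807439 − 34.8108865) = 1.8114405 − (16.5884508)/(-42.7916304) = 2.1990970
f(2.1990970) = -5.0831327
x4 = 2.1990970 − (-5.0831327)·(2.1990970 − 1.8114405) / (-5.0831327 − (-7.9807439)) = 2.1990970 − (-1.9705091)/(2.8976112) = 2.8791430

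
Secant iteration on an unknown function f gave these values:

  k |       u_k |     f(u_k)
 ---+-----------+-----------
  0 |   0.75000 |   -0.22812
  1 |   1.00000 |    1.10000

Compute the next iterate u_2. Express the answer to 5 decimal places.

u_2 = 1.00000 − 1.10000·(1.00000 − 0.75000) / (1.10000 − (-0.22812))
   = 1.00000 − (0.2750000)/(1.3281200) = 0.7929404

0.79294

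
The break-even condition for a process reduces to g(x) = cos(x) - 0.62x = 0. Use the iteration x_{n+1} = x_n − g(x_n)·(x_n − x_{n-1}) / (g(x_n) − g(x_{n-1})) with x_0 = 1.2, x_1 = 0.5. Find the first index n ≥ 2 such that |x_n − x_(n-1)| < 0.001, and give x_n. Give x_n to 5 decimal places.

g(1.2) = -0.3816422, g(0.5) = 0.5675826
x_2 = 0.5000000 − 0.5675826·(-0.7000000)/(0.9492248) = 0.9185603;  |Δ| = 0.4185603
g(0.9185603) = 0.0374576
x_3 = 0.9185603 − 0.0374576·(0.4185603)/(-0.5301250) = 0.9481349;  |Δ| = 0.0295747
g(0.9481349) = -0.0046445
x_4 = 0.9481349 − (-0.0046445)·(0.0295747)/(-0.0421021) = 0.9448724;  |Δ| = 0.0032625
g(0.9448724) = 0.0000254
x_5 = 0.9448724 − 0.0000254·(-0.0032625)/(0.0046699) = 0.9448901;  |Δ| = 0.0000178
|x_5 − x_4| = 0.0000178 < 0.001

n = 5, x_n = 0.94489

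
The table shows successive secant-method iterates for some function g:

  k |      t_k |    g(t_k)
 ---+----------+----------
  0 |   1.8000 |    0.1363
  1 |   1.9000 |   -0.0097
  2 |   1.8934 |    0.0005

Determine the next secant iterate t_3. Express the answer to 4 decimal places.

1.8937

t_3 = 1.8934 − 0.0005·(1.8934 − 1.9000) / (0.0005 − (-0.0097))
   = 1.8934 − (-0.000003)/(0.010200) = 1.893724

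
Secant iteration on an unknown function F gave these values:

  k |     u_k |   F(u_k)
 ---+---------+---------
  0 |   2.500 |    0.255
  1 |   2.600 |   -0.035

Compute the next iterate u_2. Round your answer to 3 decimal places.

2.588

u_2 = 2.600 − (-0.035)·(2.600 − 2.500) / (-0.035 − 0.255)
   = 2.600 − (-0.00350)/(-0.29000) = 2.58793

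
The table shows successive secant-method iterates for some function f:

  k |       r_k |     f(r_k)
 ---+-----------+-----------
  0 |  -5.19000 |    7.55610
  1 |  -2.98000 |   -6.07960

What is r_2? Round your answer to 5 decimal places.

-3.96535

r_2 = -2.98000 − (-6.07960)·(-2.98000 − (-5.19000)) / (-6.07960 − 7.55610)
   = -2.98000 − (-13.4359160)/(-13.6357000) = -3.9653485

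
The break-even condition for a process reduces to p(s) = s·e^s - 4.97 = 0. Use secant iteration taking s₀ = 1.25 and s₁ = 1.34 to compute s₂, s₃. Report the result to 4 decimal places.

p(1.25) = -0.607071, p(1.34) = 0.147518
s₂ = 1.340000 − 0.147518·(1.340000 − 1.250000) / (0.147518 − (-0.607071)) = 1.340000 − (0.013277)/(0.754590) = 1.322405
p(1.322405) = -0.007757
s₃ = 1.322405 − (-0.007757)·(1.322405 − 1.340000) / (-0.007757 − 0.147518) = 1.322405 − (0.000136)/(-0.155275) = 1.323284

1.3224, 1.3233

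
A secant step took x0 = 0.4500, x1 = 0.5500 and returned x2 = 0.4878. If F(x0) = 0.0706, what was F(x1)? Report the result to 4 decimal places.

-0.1162

The secant line through (0.4500, 0.0706) and (0.5500, F(x1)) crosses zero at x2 = 0.4878.
So (0.4500, 0.0706), (0.5500, F(x1)), (0.4878, 0) are collinear:
F(x1) = 0.0706 · (0.5500 − 0.4878) / (0.4500 − 0.4878) = 0.0706 · (0.062200)/(-0.037800) = -0.116172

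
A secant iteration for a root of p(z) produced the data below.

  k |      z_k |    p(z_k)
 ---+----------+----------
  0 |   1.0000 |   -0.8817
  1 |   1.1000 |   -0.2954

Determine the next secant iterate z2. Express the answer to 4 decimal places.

z2 = 1.1000 − (-0.2954)·(1.1000 − 1.0000) / (-0.2954 − (-0.8817))
   = 1.1000 − (-0.029540)/(0.586300) = 1.150384

1.1504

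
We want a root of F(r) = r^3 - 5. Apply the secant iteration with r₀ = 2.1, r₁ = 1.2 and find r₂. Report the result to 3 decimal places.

F(2.1) = 4.26100, F(1.2) = -3.27200
r₂ = 1.20000 − (-3.27200)·(1.20000 − 2.10000) / (-3.27200 − 4.26100) = 1.20000 − (2.94480)/(-7.53300) = 1.59092

1.591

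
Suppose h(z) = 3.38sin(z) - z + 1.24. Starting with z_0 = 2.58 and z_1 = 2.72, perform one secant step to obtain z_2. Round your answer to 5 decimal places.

2.69565

h(2.58) = 0.4599680, h(2.72) = -0.0968561
z_2 = 2.7200000 − (-0.0968561)·(2.7200000 − 2.5800000) / (-0.0968561 − 0.4599680) = 2.7200000 − (-0.0135599)/(-0.5568241) = 2.6956479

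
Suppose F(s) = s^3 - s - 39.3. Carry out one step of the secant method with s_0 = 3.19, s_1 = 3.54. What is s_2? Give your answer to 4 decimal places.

3.4939

F(3.19) = -10.028241, F(3.54) = 1.521864
s_2 = 3.540000 − 1.521864·(3.540000 − 3.190000) / (1.521864 − (-10.028241)) = 3.540000 − (0.532652)/(11.550105) = 3.493883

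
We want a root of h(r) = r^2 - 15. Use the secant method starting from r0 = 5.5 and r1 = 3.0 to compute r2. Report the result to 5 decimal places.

h(5.5) = 15.2500000, h(3.0) = -6.0000000
r2 = 3.0000000 − (-6.0000000)·(3.0000000 − 5.5000000) / (-6.0000000 − 15.2500000) = 3.0000000 − (15.0000000)/(-21.2500000) = 3.7058824

3.70588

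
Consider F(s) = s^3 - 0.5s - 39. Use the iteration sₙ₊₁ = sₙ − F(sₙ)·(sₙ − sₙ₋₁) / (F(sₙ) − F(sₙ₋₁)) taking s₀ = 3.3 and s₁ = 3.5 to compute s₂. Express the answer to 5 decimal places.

F(3.3) = -4.7130000, F(3.5) = 2.1250000
s₂ = 3.5000000 − 2.1250000·(3.5000000 − 3.3000000) / (2.1250000 − (-4.7130000)) = 3.5000000 − (0.4250000)/(6.8380000) = 3.4378473

3.43785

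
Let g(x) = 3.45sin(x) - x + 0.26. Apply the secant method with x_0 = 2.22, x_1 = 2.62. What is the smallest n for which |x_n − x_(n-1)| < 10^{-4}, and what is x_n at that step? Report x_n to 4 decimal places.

n = 5, x_n = 2.4528

g(2.22) = 0.788151, g(2.62) = -0.640997
x_2 = 2.620000 − (-0.640997)·(0.400000)/(-1.429148) = 2.440593;  |Δ| = 0.179407
g(2.440593) = 0.044594
x_3 = 2.440593 − 0.044594·(-0.179407)/(0.685591) = 2.452263;  |Δ| = 0.011669
g(2.452263) = 0.002007
x_4 = 2.452263 − 0.002007·(0.011669)/(-0.042587) = 2.452813;  |Δ| = 0.000550
g(2.452813) = -0.000007
x_5 = 2.452813 − (-0.000007)·(0.000550)/(-0.002015) = 2.452811;  |Δ| = 0.000002
|x_5 − x_4| = 0.000002 < 10^{-4}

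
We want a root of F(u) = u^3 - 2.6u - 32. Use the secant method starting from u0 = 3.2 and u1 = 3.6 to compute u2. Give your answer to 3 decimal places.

3.435

F(3.2) = -7.55200, F(3.6) = 5.29600
u2 = 3.60000 − 5.29600·(3.60000 − 3.20000) / (5.29600 − (-7.55200)) = 3.60000 − (2.11840)/(12.84800) = 3.43512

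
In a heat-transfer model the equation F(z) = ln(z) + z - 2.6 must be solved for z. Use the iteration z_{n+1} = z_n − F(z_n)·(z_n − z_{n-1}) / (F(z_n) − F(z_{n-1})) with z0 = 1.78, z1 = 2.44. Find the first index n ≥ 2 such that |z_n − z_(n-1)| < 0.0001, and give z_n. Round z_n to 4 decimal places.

F(1.78) = -0.243387, F(2.44) = 0.731998
z2 = 2.440000 − 0.731998·(0.660000)/(0.975385) = 1.944689;  |Δ| = 0.495311
F(1.944689) = 0.009791
z3 = 1.944689 − 0.009791·(-0.495311)/(-0.722207) = 1.937974;  |Δ| = 0.006715
F(1.937974) = -0.000383
z4 = 1.937974 − (-0.000383)·(-0.006715)/(-0.010174) = 1.938227;  |Δ| = 0.000253
F(1.938227) = 0.000000
z5 = 1.938227 − 0.000000·(0.000253)/(0.000383) = 1.938227;  |Δ| = 0.000000
|z5 − z4| = 0.000000 < 0.0001

n = 5, z_n = 1.9382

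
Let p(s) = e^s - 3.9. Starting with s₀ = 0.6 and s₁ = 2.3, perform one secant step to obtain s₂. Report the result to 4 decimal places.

1.0333

p(0.6) = -2.077881, p(2.3) = 6.074182
s₂ = 2.300000 − 6.074182·(2.300000 − 0.600000) / (6.074182 − (-2.077881)) = 2.300000 − (10.326110)/(8.152064) = 1.033313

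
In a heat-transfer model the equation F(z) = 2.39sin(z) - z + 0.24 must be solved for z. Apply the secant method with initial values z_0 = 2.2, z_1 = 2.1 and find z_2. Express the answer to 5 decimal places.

F(2.2) = -0.0276936, F(2.1) = 0.2030704
z_2 = 2.1000000 − 0.2030704·(2.1000000 − 2.2000000) / (0.2030704 − (-0.0276936)) = 2.1000000 − (-0.0203070)/(0.2307640) = 2.1879992

2.18800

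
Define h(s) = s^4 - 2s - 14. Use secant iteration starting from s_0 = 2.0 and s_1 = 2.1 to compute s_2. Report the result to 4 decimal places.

2.0616

h(2.0) = -2.000000, h(2.1) = 1.248100
s_2 = 2.100000 − 1.248100·(2.100000 − 2.000000) / (1.248100 − (-2.000000)) = 2.100000 − (0.124810)/(3.248100) = 2.061574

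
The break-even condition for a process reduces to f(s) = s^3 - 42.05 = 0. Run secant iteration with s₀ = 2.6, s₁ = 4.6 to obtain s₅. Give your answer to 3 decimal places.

f(2.6) = -24.47400, f(4.6) = 55.28600
s₂ = 4.60000 − 55.28600·(4.60000 − 2.60000) / (55.28600 − (-24.47400)) = 4.60000 − (110.57200)/(79.76000) = 3.21369
f(3.21369) = -8.85961
s₃ = 3.21369 − (-8.85961)·(3.21369 − 4.60000) / (-8.85961 − 55.28600) = 3.21369 − (12.28215)/(-64.14561) = 3.40516
f(3.40516) = -2.56664
s₄ = 3.40516 − (-2.56664)·(3.40516 − 3.21369) / (-2.56664 − (-8.85961)) = 3.40516 − (-0.49144)/(6.29297) = 3.48326
f(3.48326) = 0.21266
s₅ = 3.48326 − 0.21266·(3.48326 − 3.40516) / (0.21266 − (-2.56664)) = 3.48326 − (0.01661)/(2.77930) = 3.47728

3.477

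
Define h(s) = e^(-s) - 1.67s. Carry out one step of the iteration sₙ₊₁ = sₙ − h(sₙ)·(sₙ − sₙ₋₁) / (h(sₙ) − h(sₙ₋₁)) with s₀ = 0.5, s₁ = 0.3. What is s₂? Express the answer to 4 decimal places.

0.4024

h(0.5) = -0.228469, h(0.3) = 0.239818
s₂ = 0.300000 − 0.239818·(0.300000 − 0.500000) / (0.239818 − (-0.228469)) = 0.300000 − (-0.047964)/(0.468288) = 0.402423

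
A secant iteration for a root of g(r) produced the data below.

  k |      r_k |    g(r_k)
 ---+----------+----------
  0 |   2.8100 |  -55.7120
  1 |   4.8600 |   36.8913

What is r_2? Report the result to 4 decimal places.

4.0433

r_2 = 4.8600 − 36.8913·(4.8600 − 2.8100) / (36.8913 − (-55.7120))
   = 4.8600 − (75.627165)/(92.603300) = 4.043321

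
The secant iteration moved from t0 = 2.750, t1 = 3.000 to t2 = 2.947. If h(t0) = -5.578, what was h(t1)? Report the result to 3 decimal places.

The secant line through (2.750, -5.578) and (3.000, h(t1)) crosses zero at t2 = 2.947.
So (2.750, -5.578), (3.000, h(t1)), (2.947, 0) are collinear:
h(t1) = -5.578 · (3.000 − 2.947) / (2.750 − 2.947) = -5.578 · (0.05300)/(-0.19700) = 1.50068

1.501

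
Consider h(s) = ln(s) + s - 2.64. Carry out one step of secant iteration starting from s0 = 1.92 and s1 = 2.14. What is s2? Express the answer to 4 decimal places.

h(1.92) = -0.067675, h(2.14) = 0.260806
s2 = 2.140000 − 0.260806·(2.140000 − 1.920000) / (0.260806 − (-0.067675)) = 2.140000 − (0.057377)/(0.328481) = 1.965325

1.9653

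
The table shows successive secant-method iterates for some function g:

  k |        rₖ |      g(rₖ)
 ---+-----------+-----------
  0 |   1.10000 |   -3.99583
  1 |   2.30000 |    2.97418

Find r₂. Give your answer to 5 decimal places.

1.78795

r₂ = 2.30000 − 2.97418·(2.30000 − 1.10000) / (2.97418 − (-3.99583))
   = 2.30000 − (3.5690160)/(6.9700100) = 1.7879468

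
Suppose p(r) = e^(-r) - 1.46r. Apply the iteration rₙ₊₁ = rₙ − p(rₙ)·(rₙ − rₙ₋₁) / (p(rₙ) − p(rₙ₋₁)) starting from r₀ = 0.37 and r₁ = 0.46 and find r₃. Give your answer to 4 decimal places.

p(0.37) = 0.150534, p(0.46) = -0.040316
r₂ = 0.460000 − (-0.040316)·(0.460000 − 0.370000) / (-0.040316 − 0.150534) = 0.460000 − (-0.003628)/(-0.190851) = 0.440988
p(0.440988) = -0.000442
r₃ = 0.440988 − (-0.000442)·(0.440988 − 0.460000) / (-0.000442 − (-0.040316)) = 0.440988 − (0.000008)/(0.039875) = 0.440777

0.4408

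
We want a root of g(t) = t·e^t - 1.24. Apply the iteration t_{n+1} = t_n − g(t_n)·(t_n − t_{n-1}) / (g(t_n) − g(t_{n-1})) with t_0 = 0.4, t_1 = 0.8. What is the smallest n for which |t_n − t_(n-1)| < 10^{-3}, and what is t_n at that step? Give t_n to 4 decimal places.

g(0.4) = -0.643270, g(0.8) = 0.540433
t_2 = 0.800000 − 0.540433·(0.400000)/(1.183703) = 0.617376;  |Δ| = 0.182624
g(0.617376) = -0.095351
t_3 = 0.617376 − (-0.095351)·(-0.182624)/(-0.635784) = 0.644765;  |Δ| = 0.027389
g(0.644765) = -0.011377
t_4 = 0.644765 − (-0.011377)·(0.027389)/(0.083975) = 0.648475;  |Δ| = 0.003711
g(0.648475) = 0.000288
t_5 = 0.648475 − 0.000288·(0.003711)/(0.011664) = 0.648384;  |Δ| = 0.000092
|t_5 − t_4| = 0.000092 < 10^{-3}

n = 5, t_n = 0.6484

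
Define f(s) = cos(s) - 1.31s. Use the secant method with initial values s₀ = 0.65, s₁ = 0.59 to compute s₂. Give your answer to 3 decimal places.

f(0.65) = -0.05542, f(0.59) = 0.05804
s₂ = 0.59000 − 0.05804·(0.59000 − 0.65000) / (0.05804 − (-0.05542)) = 0.59000 − (-0.00348)/(0.11346) = 0.62069

0.621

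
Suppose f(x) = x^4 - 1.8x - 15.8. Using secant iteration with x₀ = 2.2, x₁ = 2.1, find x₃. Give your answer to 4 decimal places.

2.1037

f(2.2) = 3.665600, f(2.1) = -0.131900
x₂ = 2.100000 − (-0.131900)·(2.100000 − 2.200000) / (-0.131900 − 3.665600) = 2.100000 − (0.013190)/(-3.797500) = 2.103473
f(2.103473) = -0.009166
x₃ = 2.103473 − (-0.009166)·(2.103473 − 2.100000) / (-0.009166 − (-0.131900)) = 2.103473 − (-0.000032)/(0.122734) = 2.103733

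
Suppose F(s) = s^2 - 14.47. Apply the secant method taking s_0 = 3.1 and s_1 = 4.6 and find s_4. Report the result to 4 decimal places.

F(3.1) = -4.860000, F(4.6) = 6.690000
s_2 = 4.600000 − 6.690000·(4.600000 − 3.100000) / (6.690000 − (-4.860000)) = 4.600000 − (10.035000)/(11.550000) = 3.731169
F(3.731169) = -0.548379
s_3 = 3.731169 − (-0.548379)·(3.731169 − 4.600000) / (-0.548379 − 6.690000) = 3.731169 − (0.476449)/(-7.238379) = 3.796991
F(3.796991) = -0.052856
s_4 = 3.796991 − (-0.052856)·(3.796991 − 3.731169) / (-0.052856 − (-0.548379)) = 3.796991 − (-0.003479)/(0.495523) = 3.804013

3.8040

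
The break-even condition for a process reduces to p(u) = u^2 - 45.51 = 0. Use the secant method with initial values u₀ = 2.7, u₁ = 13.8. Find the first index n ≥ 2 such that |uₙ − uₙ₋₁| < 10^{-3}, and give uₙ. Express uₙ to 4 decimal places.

n = 7, uₙ = 6.7461

p(2.7) = -38.220000, p(13.8) = 144.930000
u₂ = 13.800000 − 144.930000·(11.100000)/(183.150000) = 5.016364;  |Δ| = 8.783636
p(5.016364) = -20.346096
u₃ = 5.016364 − (-20.346096)·(-8.783636)/(-165.276096) = 6.097662;  |Δ| = 1.081298
p(6.097662) = -8.328523
u₄ = 6.097662 − (-8.328523)·(1.081298)/(12.017573) = 6.847032;  |Δ| = 0.749371
p(6.847032) = 1.371849
u₅ = 6.847032 − 1.371849·(0.749371)/(9.700372) = 6.741054;  |Δ| = 0.105978
p(6.741054) = -0.068185
u₆ = 6.741054 − (-0.068185)·(-0.105978)/(-1.440034) = 6.746072;  |Δ| = 0.005018
p(6.746072) = -0.000507
u₇ = 6.746072 − (-0.000507)·(0.005018)/(0.067679) = 6.746110;  |Δ| = 0.000038
|u₇ − u₆| = 0.000038 < 10^{-3}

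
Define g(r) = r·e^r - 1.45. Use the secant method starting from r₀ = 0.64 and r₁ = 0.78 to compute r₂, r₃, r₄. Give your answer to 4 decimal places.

g(0.64) = -0.236252, g(0.78) = 0.251548
r₂ = 0.780000 − 0.251548·(0.780000 − 0.640000) / (0.251548 − (-0.236252)) = 0.780000 − (0.035217)/(0.487801) = 0.707805
g(0.707805) = -0.013487
r₃ = 0.707805 − (-0.013487)·(0.707805 − 0.780000) / (-0.013487 − 0.251548) = 0.707805 − (0.000974)/(-0.265036) = 0.711479
g(0.711479) = -0.000716
r₄ = 0.711479 − (-0.000716)·(0.711479 − 0.707805) / (-0.000716 − (-0.013487)) = 0.711479 − (-0.000003)/(0.012771) = 0.711685

0.7078, 0.7115, 0.7117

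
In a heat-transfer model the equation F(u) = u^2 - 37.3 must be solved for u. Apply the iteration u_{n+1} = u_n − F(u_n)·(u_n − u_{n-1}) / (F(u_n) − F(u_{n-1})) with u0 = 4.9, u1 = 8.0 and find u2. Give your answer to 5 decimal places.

F(4.9) = -13.2900000, F(8.0) = 26.7000000
u2 = 8.0000000 − 26.7000000·(8.0000000 − 4.9000000) / (26.7000000 − (-13.2900000)) = 8.0000000 − (82.7700000)/(39.9900000) = 5.9302326

5.93023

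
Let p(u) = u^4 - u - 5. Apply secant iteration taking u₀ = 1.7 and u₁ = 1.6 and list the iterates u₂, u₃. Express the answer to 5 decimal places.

p(1.7) = 1.6521000, p(1.6) = -0.0464000
u₂ = 1.6000000 − (-0.0464000)·(1.6000000 − 1.7000000) / (-0.0464000 − 1.6521000) = 1.6000000 − (0.0046400)/(-1.6985000) = 1.6027318
p(1.6027318) = -0.0042589
u₃ = 1.6027318 − (-0.0042589)·(1.6027318 − 1.6000000) / (-0.0042589 − (-0.0464000)) = 1.6027318 − (-0.0000116)/(0.0421411) = 1.6030079

1.60273, 1.60301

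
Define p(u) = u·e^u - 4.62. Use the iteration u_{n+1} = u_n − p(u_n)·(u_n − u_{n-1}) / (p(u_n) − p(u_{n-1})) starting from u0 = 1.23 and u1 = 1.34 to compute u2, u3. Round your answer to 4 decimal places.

1.2798, 1.2819

p(1.23) = -0.411888, p(1.34) = 0.497518
u2 = 1.340000 − 0.497518·(1.340000 − 1.230000) / (0.497518 − (-0.411888)) = 1.340000 − (0.054727)/(0.909406) = 1.279821
p(1.279821) = -0.017768
u3 = 1.279821 − (-0.017768)·(1.279821 − 1.340000) / (-0.017768 − 0.497518) = 1.279821 − (0.001069)/(-0.515286) = 1.281896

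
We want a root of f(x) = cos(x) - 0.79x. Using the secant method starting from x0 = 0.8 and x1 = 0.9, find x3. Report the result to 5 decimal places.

f(0.8) = 0.0647067, f(0.9) = -0.0893900
x2 = 0.9000000 − (-0.0893900)·(0.9000000 − 0.8000000) / (-0.0893900 − 0.0647067) = 0.9000000 − (-0.0089390)/(-0.1540967) = 0.8419910
f(0.8419910) = 0.0008061
x3 = 0.8419910 − 0.0008061·(0.8419910 − 0.9000000) / (0.0008061 − (-0.0893900)) = 0.8419910 − (-0.0000468)/(0.0901961) = 0.8425094

0.84251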